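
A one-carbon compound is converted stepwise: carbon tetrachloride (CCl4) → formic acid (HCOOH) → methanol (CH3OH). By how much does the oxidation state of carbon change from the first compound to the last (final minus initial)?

-6

Carbon oxidation states along the series — carbon tetrachloride: +4, formic acid: +2, methanol: -2.
Net change = -2 − (+4) = -6.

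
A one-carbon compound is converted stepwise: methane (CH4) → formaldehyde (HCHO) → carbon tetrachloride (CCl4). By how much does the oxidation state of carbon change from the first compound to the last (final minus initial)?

Carbon oxidation states along the series — methane: -4, formaldehyde: 0, carbon tetrachloride: +4.
Net change = +4 − (-4) = +8.

+8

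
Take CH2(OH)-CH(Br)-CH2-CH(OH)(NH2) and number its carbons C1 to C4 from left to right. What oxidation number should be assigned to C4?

+1

C4 has one bond to C (0), one bond to O (+1), one bond to H (-1), one bond to N (+1).
Oxidation state = 0 + 1 − 1 + 1 = +1.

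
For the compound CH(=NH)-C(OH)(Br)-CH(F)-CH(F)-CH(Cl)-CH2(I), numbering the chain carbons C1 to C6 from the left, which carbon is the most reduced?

Tallying each carbon's bonds:
C1: 1C, 1H, 2N → 0 − 1 + 2 = +1
C2: 2C, 1O, 1Br → 0 + 1 + 1 = +2
C3: 2C, 1H, 1F → 0 − 1 + 1 = 0
C4: 2C, 1H, 1F → 0 − 1 + 1 = 0
C5: 2C, 1H, 1Cl → 0 − 1 + 1 = 0
C6: 1C, 2H, 1I → 0 − 2 + 1 = -1
The most reduced carbon is C6 at -1.

C6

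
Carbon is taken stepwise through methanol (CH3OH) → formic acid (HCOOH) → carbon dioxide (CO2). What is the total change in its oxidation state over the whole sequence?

Carbon oxidation states along the series — methanol: -2, formic acid: +2, carbon dioxide: +4.
Net change = +4 − (-2) = +6.

+6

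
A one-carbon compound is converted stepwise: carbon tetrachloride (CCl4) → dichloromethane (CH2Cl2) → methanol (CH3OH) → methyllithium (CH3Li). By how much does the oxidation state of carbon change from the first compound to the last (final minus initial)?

-8

Carbon oxidation states along the series — carbon tetrachloride: +4, dichloromethane: 0, methanol: -2, methyllithium: -4.
Net change = -4 − (+4) = -8.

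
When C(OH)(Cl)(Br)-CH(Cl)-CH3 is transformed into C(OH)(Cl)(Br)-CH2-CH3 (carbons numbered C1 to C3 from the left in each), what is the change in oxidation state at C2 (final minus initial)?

Before: C2 has 2 bonds to C, 1 bond to H, 1 bond to Cl → oxidation state 0.
After: C2 has 2 bonds to C, 2 bonds to H → oxidation state -2.
Δ = -2 − (0) = -2, so this is a reduction at C2.

-2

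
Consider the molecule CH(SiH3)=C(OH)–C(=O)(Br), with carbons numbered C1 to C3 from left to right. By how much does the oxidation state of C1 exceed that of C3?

C1: 2C, 1H, 1Si → 0 − 1 − 1 = -2
C3: 1C, 2O, 1Br → 0 + 2 + 1 = +3
Difference: -2 − (+3) = -5.

-5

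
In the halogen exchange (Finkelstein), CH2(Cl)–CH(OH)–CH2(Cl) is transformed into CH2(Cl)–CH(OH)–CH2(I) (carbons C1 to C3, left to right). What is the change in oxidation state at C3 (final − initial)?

0

Before: C3 has 1 bond to C, 2 bonds to H, 1 bond to Cl → oxidation state -1.
After: C3 has 1 bond to C, 2 bonds to H, 1 bond to I → oxidation state -1.
Δ = -1 − (-1) = 0, so no net redox change at C3.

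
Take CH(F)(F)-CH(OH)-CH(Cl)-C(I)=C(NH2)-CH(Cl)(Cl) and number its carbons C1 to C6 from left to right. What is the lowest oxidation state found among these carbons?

0

Tallying each carbon's bonds:
C1: 1C, 1H, 2F → 0 − 1 + 2 = +1
C2: 2C, 1H, 1O → 0 − 1 + 1 = 0
C3: 2C, 1H, 1Cl → 0 − 1 + 1 = 0
C4: 3C, 1I → 0 + 1 = +1
C5: 3C, 1N → 0 + 1 = +1
C6: 1C, 1H, 2Cl → 0 − 1 + 2 = +1
The lowest value is 0.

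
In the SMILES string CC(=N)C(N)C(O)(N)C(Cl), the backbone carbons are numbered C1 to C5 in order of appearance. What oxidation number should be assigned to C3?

0

C3 has one bond to C (0), one bond to C (0), one bond to N (+1), one bond to H (-1).
Oxidation state = 0 + 0 + 1 − 1 = 0.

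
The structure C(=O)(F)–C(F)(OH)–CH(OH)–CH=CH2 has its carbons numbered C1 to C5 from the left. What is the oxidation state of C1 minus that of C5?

+5

C1: 1C, 2O, 1F → 0 + 2 + 1 = +3
C5: 2C, 2H → 0 − 2 = -2
Difference: +3 − (-2) = +5.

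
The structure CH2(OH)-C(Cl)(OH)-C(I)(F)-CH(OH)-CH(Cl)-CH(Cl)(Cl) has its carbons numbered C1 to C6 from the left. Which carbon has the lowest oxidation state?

C1

Assign +1 per bond to O/N/halogen, −1 per bond to H or an electropositive element, and 0 per bond to carbon. Tallying each carbon:
C1: 1C, 2H, 1O → 0 − 2 + 1 = -1
C2: 2C, 1O, 1Cl → 0 + 1 + 1 = +2
C3: 2C, 1F, 1I → 0 + 1 + 1 = +2
C4: 2C, 1H, 1O → 0 − 1 + 1 = 0
C5: 2C, 1H, 1Cl → 0 − 1 + 1 = 0
C6: 1C, 1H, 2Cl → 0 − 1 + 2 = +1
The most reduced carbon is C1 at -1.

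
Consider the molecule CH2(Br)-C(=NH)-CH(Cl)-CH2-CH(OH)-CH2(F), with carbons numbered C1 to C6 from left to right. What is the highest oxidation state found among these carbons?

+2

Assign +1 per bond to O/N/halogen, −1 per bond to H or an electropositive element, and 0 per bond to carbon. Tallying each carbon:
C1: 1C, 2H, 1Br → 0 − 2 + 1 = -1
C2: 2C, 2N → 0 + 2 = +2
C3: 2C, 1H, 1Cl → 0 − 1 + 1 = 0
C4: 2C, 2H → 0 − 2 = -2
C5: 2C, 1H, 1O → 0 − 1 + 1 = 0
C6: 1C, 2H, 1F → 0 − 2 + 1 = -1
The highest value is +2.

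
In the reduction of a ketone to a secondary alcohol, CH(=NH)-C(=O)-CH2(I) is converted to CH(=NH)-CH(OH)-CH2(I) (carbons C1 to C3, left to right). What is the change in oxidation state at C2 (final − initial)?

Before: C2 has 2 bonds to C, 2 bonds to O → oxidation state +2.
After: C2 has 2 bonds to C, 1 bond to H, 1 bond to O → oxidation state 0.
Δ = 0 − (+2) = -2, so this is a reduction at C2.

-2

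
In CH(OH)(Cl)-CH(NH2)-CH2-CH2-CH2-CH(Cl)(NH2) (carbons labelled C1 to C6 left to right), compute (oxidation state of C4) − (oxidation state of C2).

-2

C4: 2C, 2H → 0 − 2 = -2
C2: 2C, 1H, 1N → 0 − 1 + 1 = 0
Difference: -2 − (0) = -2.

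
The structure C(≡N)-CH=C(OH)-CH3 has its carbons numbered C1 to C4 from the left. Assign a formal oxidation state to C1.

C1 has one bond to C (0), a triple bond to N (3×+1 = +3).
Oxidation state = 0 + 3 = +3.

+3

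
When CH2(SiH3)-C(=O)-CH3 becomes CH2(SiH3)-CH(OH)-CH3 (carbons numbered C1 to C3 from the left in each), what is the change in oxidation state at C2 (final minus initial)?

Before: C2 has 2 bonds to C, 2 bonds to O → oxidation state +2.
After: C2 has 2 bonds to C, 1 bond to H, 1 bond to O → oxidation state 0.
Δ = 0 − (+2) = -2, so this is a reduction at C2.

-2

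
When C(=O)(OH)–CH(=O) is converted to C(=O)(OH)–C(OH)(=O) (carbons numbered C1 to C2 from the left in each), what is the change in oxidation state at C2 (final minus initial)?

Before: C2 has 1 bond to C, 1 bond to H, 2 bonds to O → oxidation state +1.
After: C2 has 1 bond to C, 3 bonds to O → oxidation state +3.
Δ = +3 − (+1) = +2, so this is an oxidation at C2.

+2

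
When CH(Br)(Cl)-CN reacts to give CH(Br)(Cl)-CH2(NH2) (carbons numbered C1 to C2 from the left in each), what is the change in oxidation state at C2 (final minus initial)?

-4

Before: C2 has 1 bond to C, 3 bonds to N → oxidation state +3.
After: C2 has 1 bond to C, 2 bonds to H, 1 bond to N → oxidation state -1.
Δ = -1 − (+3) = -4, so this is a reduction at C2.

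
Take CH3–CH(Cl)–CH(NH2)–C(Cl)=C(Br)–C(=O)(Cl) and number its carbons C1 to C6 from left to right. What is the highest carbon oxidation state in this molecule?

+3

Tallying each carbon's bonds:
C1: 1C, 3H → 0 − 3 = -3
C2: 2C, 1H, 1Cl → 0 − 1 + 1 = 0
C3: 2C, 1H, 1N → 0 − 1 + 1 = 0
C4: 3C, 1Cl → 0 + 1 = +1
C5: 3C, 1Br → 0 + 1 = +1
C6: 1C, 2O, 1Cl → 0 + 2 + 1 = +3
The highest value is +3.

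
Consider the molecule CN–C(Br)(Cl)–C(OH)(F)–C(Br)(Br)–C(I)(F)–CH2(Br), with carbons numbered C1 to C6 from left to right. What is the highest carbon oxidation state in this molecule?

Assign +1 per bond to O/N/halogen, −1 per bond to H or an electropositive element, and 0 per bond to carbon. Tallying each carbon:
C1: 1C, 3N → 0 + 3 = +3
C2: 2C, 1Cl, 1Br → 0 + 1 + 1 = +2
C3: 2C, 1O, 1F → 0 + 1 + 1 = +2
C4: 2C, 2Br → 0 + 2 = +2
C5: 2C, 1F, 1I → 0 + 1 + 1 = +2
C6: 1C, 2H, 1Br → 0 − 2 + 1 = -1
The highest value is +3.

+3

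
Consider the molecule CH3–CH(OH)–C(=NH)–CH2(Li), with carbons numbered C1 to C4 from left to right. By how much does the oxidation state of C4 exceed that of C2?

C4: 1C, 2H, 1Li → 0 − 2 − 1 = -3
C2: 2C, 1H, 1O → 0 − 1 + 1 = 0
Difference: -3 − (0) = -3.

-3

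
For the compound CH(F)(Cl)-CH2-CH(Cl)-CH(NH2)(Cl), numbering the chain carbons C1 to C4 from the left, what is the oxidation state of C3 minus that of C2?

C3: 2C, 1H, 1Cl → 0 − 1 + 1 = 0
C2: 2C, 2H → 0 − 2 = -2
Difference: 0 − (-2) = +2.

+2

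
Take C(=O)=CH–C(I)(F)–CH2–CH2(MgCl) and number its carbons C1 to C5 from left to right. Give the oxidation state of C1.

Assign +1 per bond to O/N/halogen, −1 per bond to H or an electropositive element, and 0 per bond to carbon.
C1 has a double bond to C (2×0 = 0), a double bond to O (2×+1 = +2).
Oxidation state = 0 + 2 = +2.

+2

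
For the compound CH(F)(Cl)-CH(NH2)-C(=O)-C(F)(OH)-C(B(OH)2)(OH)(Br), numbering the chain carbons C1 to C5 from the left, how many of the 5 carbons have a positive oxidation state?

4

Assign +1 per bond to O/N/halogen, −1 per bond to H or an electropositive element, and 0 per bond to carbon. Tallying each carbon:
C1: 1C, 1H, 1F, 1Cl → 0 − 1 + 1 + 1 = +1
C2: 2C, 1H, 1N → 0 − 1 + 1 = 0
C3: 2C, 2O → 0 + 2 = +2
C4: 2C, 1O, 1F → 0 + 1 + 1 = +2
C5: 1C, 1O, 1Br, 1B → 0 + 1 + 1 − 1 = +1
4 carbons (C1, C3, C4, C5) meet the condition.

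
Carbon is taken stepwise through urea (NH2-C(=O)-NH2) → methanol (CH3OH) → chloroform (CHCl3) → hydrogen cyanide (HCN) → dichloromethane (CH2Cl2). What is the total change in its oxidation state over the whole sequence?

Carbon oxidation states along the series — urea: +4, methanol: -2, chloroform: +2, hydrogen cyanide: +2, dichloromethane: 0.
Net change = 0 − (+4) = -4.

-4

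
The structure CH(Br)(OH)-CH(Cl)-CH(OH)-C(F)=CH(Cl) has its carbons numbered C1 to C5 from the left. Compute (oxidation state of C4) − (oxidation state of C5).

C4: 3C, 1F → 0 + 1 = +1
C5: 2C, 1H, 1Cl → 0 − 1 + 1 = 0
Difference: +1 − (0) = +1.

+1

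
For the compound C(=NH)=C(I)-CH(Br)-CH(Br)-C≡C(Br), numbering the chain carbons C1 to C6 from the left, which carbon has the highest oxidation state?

Each bond to a more electronegative atom (O, N, halogen) counts +1, each bond to a less electronegative atom (H, metal, B, Si) counts −1, and each C–C bond counts 0. Tallying each carbon:
C1: 2C, 2N → 0 + 2 = +2
C2: 3C, 1I → 0 + 1 = +1
C3: 2C, 1H, 1Br → 0 − 1 + 1 = 0
C4: 2C, 1H, 1Br → 0 − 1 + 1 = 0
C5: 4C → 0 = 0
C6: 3C, 1Br → 0 + 1 = +1
The most oxidised carbon is C1 at +2.

C1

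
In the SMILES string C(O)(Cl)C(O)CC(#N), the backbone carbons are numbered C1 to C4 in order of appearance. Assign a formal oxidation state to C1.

+1

Assign +1 per bond to O/N/halogen, −1 per bond to H or an electropositive element, and 0 per bond to carbon.
C1 has one bond to C (0), one bond to O (+1), one bond to H (-1), one bond to Cl (+1).
Oxidation state = 0 + 1 − 1 + 1 = +1.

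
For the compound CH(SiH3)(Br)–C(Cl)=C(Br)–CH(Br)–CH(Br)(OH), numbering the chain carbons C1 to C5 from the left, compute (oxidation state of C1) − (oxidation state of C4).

C1: 1C, 1H, 1Br, 1Si → 0 − 1 + 1 − 1 = -1
C4: 2C, 1H, 1Br → 0 − 1 + 1 = 0
Difference: -1 − (0) = -1.

-1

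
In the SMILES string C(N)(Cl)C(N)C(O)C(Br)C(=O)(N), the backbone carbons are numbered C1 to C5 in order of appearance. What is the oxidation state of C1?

Bonds to more-electronegative neighbours contribute +1 each, bonds to H or metals contribute −1 each, and C–C bonds contribute 0.
C1 has one bond to C (0), one bond to N (+1), one bond to H (-1), one bond to Cl (+1).
Oxidation state = 0 + 1 − 1 + 1 = +1.

+1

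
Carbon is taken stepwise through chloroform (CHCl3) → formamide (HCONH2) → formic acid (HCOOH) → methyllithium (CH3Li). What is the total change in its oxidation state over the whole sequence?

Carbon oxidation states along the series — chloroform: +2, formamide: +2, formic acid: +2, methyllithium: -4.
Net change = -4 − (+2) = -6.

-6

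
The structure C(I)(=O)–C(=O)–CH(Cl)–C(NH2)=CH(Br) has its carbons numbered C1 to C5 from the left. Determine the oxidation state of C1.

Each bond to a more electronegative atom (O, N, halogen) counts +1, each bond to a less electronegative atom (H, metal, B, Si) counts −1, and each C–C bond counts 0.
C1 has one bond to C (0), one bond to I (+1), a double bond to O (2×+1 = +2).
Oxidation state = 0 + 1 + 2 = +3.

+3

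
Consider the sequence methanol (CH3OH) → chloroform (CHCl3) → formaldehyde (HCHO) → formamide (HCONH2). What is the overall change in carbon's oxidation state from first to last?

+4

Carbon oxidation states along the series — methanol: -2, chloroform: +2, formaldehyde: 0, formamide: +2.
Net change = +2 − (-2) = +4.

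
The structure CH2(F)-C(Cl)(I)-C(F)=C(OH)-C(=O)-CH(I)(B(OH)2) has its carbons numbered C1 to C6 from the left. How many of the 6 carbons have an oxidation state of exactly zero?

Count +1 for every bond to an atom more electronegative than carbon and −1 for every bond to one less electronegative; C–C bonds are 0. Tallying each carbon:
C1: 1C, 2H, 1F → 0 − 2 + 1 = -1
C2: 2C, 1Cl, 1I → 0 + 1 + 1 = +2
C3: 3C, 1F → 0 + 1 = +1
C4: 3C, 1O → 0 + 1 = +1
C5: 2C, 2O → 0 + 2 = +2
C6: 1C, 1H, 1I, 1B → 0 − 1 + 1 − 1 = -1
0 carbons meet the condition.

0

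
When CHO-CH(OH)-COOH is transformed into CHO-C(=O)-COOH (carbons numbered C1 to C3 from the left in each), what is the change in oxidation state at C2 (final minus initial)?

+2

Before: C2 has 2 bonds to C, 1 bond to H, 1 bond to O → oxidation state 0.
After: C2 has 2 bonds to C, 2 bonds to O → oxidation state +2.
Δ = +2 − (0) = +2, so this is an oxidation at C2.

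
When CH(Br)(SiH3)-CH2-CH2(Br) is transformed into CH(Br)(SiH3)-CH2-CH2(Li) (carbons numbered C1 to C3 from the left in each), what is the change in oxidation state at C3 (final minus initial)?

Before: C3 has 1 bond to C, 2 bonds to H, 1 bond to Br → oxidation state -1.
After: C3 has 1 bond to C, 2 bonds to H, 1 bond to Li → oxidation state -3.
Δ = -3 − (-1) = -2, so this is a reduction at C3.

-2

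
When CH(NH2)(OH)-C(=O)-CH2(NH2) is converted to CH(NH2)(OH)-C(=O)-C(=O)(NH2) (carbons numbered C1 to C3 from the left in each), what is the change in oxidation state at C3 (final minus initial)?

Before: C3 has 1 bond to C, 2 bonds to H, 1 bond to N → oxidation state -1.
After: C3 has 1 bond to C, 2 bonds to O, 1 bond to N → oxidation state +3.
Δ = +3 − (-1) = +4, so this is an oxidation at C3.

+4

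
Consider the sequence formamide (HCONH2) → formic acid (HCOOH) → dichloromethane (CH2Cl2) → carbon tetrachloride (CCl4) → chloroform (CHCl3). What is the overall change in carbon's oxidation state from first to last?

0

Carbon oxidation states along the series — formamide: +2, formic acid: +2, dichloromethane: 0, carbon tetrachloride: +4, chloroform: +2.
Net change = +2 − (+2) = 0.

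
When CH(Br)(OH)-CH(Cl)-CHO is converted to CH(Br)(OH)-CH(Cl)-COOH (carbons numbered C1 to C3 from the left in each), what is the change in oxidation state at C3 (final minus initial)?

+2

Before: C3 has 1 bond to C, 1 bond to H, 2 bonds to O → oxidation state +1.
After: C3 has 1 bond to C, 3 bonds to O → oxidation state +3.
Δ = +3 − (+1) = +2, so this is an oxidation at C3.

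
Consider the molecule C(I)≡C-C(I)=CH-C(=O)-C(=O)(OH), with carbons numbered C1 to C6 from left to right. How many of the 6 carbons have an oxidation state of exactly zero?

1

Each bond to a more electronegative atom (O, N, halogen) counts +1, each bond to a less electronegative atom (H, metal, B, Si) counts −1, and each C–C bond counts 0. Tallying each carbon:
C1: 3C, 1I → 0 + 1 = +1
C2: 4C → 0 = 0
C3: 3C, 1I → 0 + 1 = +1
C4: 3C, 1H → 0 − 1 = -1
C5: 2C, 2O → 0 + 2 = +2
C6: 1C, 3O → 0 + 3 = +3
1 carbon (C2) meets the condition.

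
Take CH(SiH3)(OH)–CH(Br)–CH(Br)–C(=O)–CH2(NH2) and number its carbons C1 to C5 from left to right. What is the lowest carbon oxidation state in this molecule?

-1

Count +1 for every bond to an atom more electronegative than carbon and −1 for every bond to one less electronegative; C–C bonds are 0. Tallying each carbon:
C1: 1C, 1H, 1O, 1Si → 0 − 1 + 1 − 1 = -1
C2: 2C, 1H, 1Br → 0 − 1 + 1 = 0
C3: 2C, 1H, 1Br → 0 − 1 + 1 = 0
C4: 2C, 2O → 0 + 2 = +2
C5: 1C, 2H, 1N → 0 − 2 + 1 = -1
The lowest value is -1.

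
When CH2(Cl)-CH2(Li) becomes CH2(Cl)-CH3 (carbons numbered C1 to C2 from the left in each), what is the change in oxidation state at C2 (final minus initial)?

Before: C2 has 1 bond to C, 2 bonds to H, 1 bond to Li → oxidation state -3.
After: C2 has 1 bond to C, 3 bonds to H → oxidation state -3.
Δ = -3 − (-3) = 0, so no net redox change at C2.

0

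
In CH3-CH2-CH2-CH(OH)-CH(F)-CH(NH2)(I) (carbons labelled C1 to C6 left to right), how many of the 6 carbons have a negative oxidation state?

Bonds to more-electronegative neighbours contribute +1 each, bonds to H or metals contribute −1 each, and C–C bonds contribute 0. Tallying each carbon:
C1: 1C, 3H → 0 − 3 = -3
C2: 2C, 2H → 0 − 2 = -2
C3: 2C, 2H → 0 − 2 = -2
C4: 2C, 1H, 1O → 0 − 1 + 1 = 0
C5: 2C, 1H, 1F → 0 − 1 + 1 = 0
C6: 1C, 1H, 1N, 1I → 0 − 1 + 1 + 1 = +1
3 carbons (C1, C2, C3) meet the condition.

3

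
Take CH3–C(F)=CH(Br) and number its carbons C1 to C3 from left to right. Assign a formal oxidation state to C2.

+1

C2 has one bond to C (0), a double bond to C (2×0 = 0), one bond to F (+1).
Oxidation state = 0 + 0 + 1 = +1.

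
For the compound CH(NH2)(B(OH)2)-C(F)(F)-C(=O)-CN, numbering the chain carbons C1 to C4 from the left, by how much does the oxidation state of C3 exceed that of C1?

+3

C3: 2C, 2O → 0 + 2 = +2
C1: 1C, 1H, 1N, 1B → 0 − 1 + 1 − 1 = -1
Difference: +2 − (-1) = +3.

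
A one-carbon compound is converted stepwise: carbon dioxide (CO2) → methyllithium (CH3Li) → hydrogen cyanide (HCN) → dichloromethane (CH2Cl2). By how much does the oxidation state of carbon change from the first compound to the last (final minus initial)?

-4

Carbon oxidation states along the series — carbon dioxide: +4, methyllithium: -4, hydrogen cyanide: +2, dichloromethane: 0.
Net change = 0 − (+4) = -4.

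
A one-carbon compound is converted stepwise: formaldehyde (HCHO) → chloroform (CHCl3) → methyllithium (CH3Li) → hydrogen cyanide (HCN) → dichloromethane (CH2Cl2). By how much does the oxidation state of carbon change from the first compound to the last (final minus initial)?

0

Carbon oxidation states along the series — formaldehyde: 0, chloroform: +2, methyllithium: -4, hydrogen cyanide: +2, dichloromethane: 0.
Net change = 0 − (0) = 0.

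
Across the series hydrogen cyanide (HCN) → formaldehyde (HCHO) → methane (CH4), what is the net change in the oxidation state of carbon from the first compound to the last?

Carbon oxidation states along the series — hydrogen cyanide: +2, formaldehyde: 0, methane: -4.
Net change = -4 − (+2) = -6.

-6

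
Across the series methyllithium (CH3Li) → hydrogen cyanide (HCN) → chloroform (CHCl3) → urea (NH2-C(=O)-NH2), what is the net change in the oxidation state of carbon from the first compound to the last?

+8

Carbon oxidation states along the series — methyllithium: -4, hydrogen cyanide: +2, chloroform: +2, urea: +4.
Net change = +4 − (-4) = +8.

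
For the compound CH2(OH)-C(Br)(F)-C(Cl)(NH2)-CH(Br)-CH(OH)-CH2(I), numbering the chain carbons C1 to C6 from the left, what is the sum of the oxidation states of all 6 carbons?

Tallying each carbon's bonds:
C1: 1C, 2H, 1O → 0 − 2 + 1 = -1
C2: 2C, 1F, 1Br → 0 + 1 + 1 = +2
C3: 2C, 1N, 1Cl → 0 + 1 + 1 = +2
C4: 2C, 1H, 1Br → 0 − 1 + 1 = 0
C5: 2C, 1H, 1O → 0 − 1 + 1 = 0
C6: 1C, 2H, 1I → 0 − 2 + 1 = -1
Sum = -1 + 2 + 2 + 0 + 0 − 1 = +2.

+2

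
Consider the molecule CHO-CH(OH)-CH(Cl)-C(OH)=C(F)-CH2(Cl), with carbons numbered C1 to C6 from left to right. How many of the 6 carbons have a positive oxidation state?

Tallying each carbon's bonds:
C1: 1C, 1H, 2O → 0 − 1 + 2 = +1
C2: 2C, 1H, 1O → 0 − 1 + 1 = 0
C3: 2C, 1H, 1Cl → 0 − 1 + 1 = 0
C4: 3C, 1O → 0 + 1 = +1
C5: 3C, 1F → 0 + 1 = +1
C6: 1C, 2H, 1Cl → 0 − 2 + 1 = -1
3 carbons (C1, C4, C5) meet the condition.

3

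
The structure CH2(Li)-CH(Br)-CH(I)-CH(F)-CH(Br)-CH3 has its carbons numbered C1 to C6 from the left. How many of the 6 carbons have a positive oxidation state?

0

Assign +1 per bond to O/N/halogen, −1 per bond to H or an electropositive element, and 0 per bond to carbon. Tallying each carbon:
C1: 1C, 2H, 1Li → 0 − 2 − 1 = -3
C2: 2C, 1H, 1Br → 0 − 1 + 1 = 0
C3: 2C, 1H, 1I → 0 − 1 + 1 = 0
C4: 2C, 1H, 1F → 0 − 1 + 1 = 0
C5: 2C, 1H, 1Br → 0 − 1 + 1 = 0
C6: 1C, 3H → 0 − 3 = -3
0 carbons meet the condition.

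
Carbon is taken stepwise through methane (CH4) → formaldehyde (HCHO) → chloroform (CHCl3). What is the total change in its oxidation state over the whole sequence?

Carbon oxidation states along the series — methane: -4, formaldehyde: 0, chloroform: +2.
Net change = +2 − (-4) = +6.

+6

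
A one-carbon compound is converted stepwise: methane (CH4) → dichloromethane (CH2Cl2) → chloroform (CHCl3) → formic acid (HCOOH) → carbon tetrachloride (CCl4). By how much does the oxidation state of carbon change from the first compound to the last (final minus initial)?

Carbon oxidation states along the series — methane: -4, dichloromethane: 0, chloroform: +2, formic acid: +2, carbon tetrachloride: +4.
Net change = +4 − (-4) = +8.

+8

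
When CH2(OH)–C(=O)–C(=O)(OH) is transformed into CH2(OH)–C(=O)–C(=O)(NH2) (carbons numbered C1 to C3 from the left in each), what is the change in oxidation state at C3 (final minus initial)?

Before: C3 has 1 bond to C, 3 bonds to O → oxidation state +3.
After: C3 has 1 bond to C, 2 bonds to O, 1 bond to N → oxidation state +3.
Δ = +3 − (+3) = 0, so no net redox change at C3.

0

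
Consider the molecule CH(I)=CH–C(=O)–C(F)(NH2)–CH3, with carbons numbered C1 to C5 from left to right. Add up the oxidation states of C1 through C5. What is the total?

Tallying each carbon's bonds:
C1: 2C, 1H, 1I → 0 − 1 + 1 = 0
C2: 3C, 1H → 0 − 1 = -1
C3: 2C, 2O → 0 + 2 = +2
C4: 2C, 1N, 1F → 0 + 1 + 1 = +2
C5: 1C, 3H → 0 − 3 = -3
Sum = 0 − 1 + 2 + 2 − 3 = 0.

0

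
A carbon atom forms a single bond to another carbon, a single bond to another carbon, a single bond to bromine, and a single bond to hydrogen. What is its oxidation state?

0

Assign +1 per bond to O/N/halogen, −1 per bond to H or an electropositive element, and 0 per bond to carbon.
The carbon has one bond to C (0), one bond to C (0), one bond to Br (+1), one bond to H (-1).
Oxidation state = 0 + 0 + 1 − 1 = 0.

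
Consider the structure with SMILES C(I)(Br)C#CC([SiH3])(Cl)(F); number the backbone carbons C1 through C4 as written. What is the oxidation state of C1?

+1

Assign +1 per bond to O/N/halogen, −1 per bond to H or an electropositive element, and 0 per bond to carbon.
C1 has one bond to C (0), one bond to I (+1), one bond to H (-1), one bond to Br (+1).
Oxidation state = 0 + 1 − 1 + 1 = +1.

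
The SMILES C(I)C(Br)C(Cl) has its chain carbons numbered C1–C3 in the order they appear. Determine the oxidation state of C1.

-1

Count +1 for every bond to an atom more electronegative than carbon and −1 for every bond to one less electronegative; C–C bonds are 0.
C1 has one bond to C (0), one bond to H (-1), one bond to H (-1), one bond to I (+1).
Oxidation state = 0 − 1 − 1 + 1 = -1.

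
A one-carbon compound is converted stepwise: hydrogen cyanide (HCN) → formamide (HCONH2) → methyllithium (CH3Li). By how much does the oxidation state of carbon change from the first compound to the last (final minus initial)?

-6

Carbon oxidation states along the series — hydrogen cyanide: +2, formamide: +2, methyllithium: -4.
Net change = -4 − (+2) = -6.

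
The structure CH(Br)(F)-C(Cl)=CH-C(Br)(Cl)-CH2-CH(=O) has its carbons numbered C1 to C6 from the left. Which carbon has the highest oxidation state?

Bonds to more-electronegative neighbours contribute +1 each, bonds to H or metals contribute −1 each, and C–C bonds contribute 0. Tallying each carbon:
C1: 1C, 1H, 1F, 1Br → 0 − 1 + 1 + 1 = +1
C2: 3C, 1Cl → 0 + 1 = +1
C3: 3C, 1H → 0 − 1 = -1
C4: 2C, 1Cl, 1Br → 0 + 1 + 1 = +2
C5: 2C, 2H → 0 − 2 = -2
C6: 1C, 1H, 2O → 0 − 1 + 2 = +1
The most oxidised carbon is C4 at +2.

C4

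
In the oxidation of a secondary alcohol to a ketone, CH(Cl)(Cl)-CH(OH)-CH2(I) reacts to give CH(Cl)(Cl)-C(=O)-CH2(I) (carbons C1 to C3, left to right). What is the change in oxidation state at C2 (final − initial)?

Before: C2 has 2 bonds to C, 1 bond to H, 1 bond to O → oxidation state 0.
After: C2 has 2 bonds to C, 2 bonds to O → oxidation state +2.
Δ = +2 − (0) = +2, so this is an oxidation at C2.

+2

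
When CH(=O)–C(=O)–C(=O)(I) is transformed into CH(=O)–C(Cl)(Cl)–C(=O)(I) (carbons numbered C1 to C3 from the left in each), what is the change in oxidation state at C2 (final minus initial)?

0

Before: C2 has 2 bonds to C, 2 bonds to O → oxidation state +2.
After: C2 has 2 bonds to C, 2 bonds to Cl → oxidation state +2.
Δ = +2 − (+2) = 0, so no net redox change at C2.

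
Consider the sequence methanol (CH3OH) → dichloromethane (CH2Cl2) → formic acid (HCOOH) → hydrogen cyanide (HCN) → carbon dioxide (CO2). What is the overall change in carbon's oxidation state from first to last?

+6

Carbon oxidation states along the series — methanol: -2, dichloromethane: 0, formic acid: +2, hydrogen cyanide: +2, carbon dioxide: +4.
Net change = +4 − (-2) = +6.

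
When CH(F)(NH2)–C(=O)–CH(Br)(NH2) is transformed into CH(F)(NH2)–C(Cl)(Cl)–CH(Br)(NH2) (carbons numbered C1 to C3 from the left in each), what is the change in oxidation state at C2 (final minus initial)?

Before: C2 has 2 bonds to C, 2 bonds to O → oxidation state +2.
After: C2 has 2 bonds to C, 2 bonds to Cl → oxidation state +2.
Δ = +2 − (+2) = 0, so no net redox change at C2.

0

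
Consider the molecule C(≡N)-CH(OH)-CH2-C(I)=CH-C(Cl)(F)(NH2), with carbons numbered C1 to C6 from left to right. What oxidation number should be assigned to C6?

+3

Each bond to a more electronegative atom (O, N, halogen) counts +1, each bond to a less electronegative atom (H, metal, B, Si) counts −1, and each C–C bond counts 0.
C6 has one bond to C (0), one bond to Cl (+1), one bond to F (+1), one bond to N (+1).
Oxidation state = 0 + 1 + 1 + 1 = +3.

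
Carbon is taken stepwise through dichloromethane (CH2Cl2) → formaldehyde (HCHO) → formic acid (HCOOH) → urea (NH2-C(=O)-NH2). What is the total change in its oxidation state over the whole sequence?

Carbon oxidation states along the series — dichloromethane: 0, formaldehyde: 0, formic acid: +2, urea: +4.
Net change = +4 − (0) = +4.

+4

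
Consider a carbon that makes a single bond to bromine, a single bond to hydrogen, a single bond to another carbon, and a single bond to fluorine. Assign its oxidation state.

The carbon has one bond to C (0), one bond to Br (+1), one bond to H (-1), one bond to F (+1).
Oxidation state = 0 + 1 − 1 + 1 = +1.

+1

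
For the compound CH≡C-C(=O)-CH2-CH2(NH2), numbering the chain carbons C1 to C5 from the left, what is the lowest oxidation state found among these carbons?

Tallying each carbon's bonds:
C1: 3C, 1H → 0 − 1 = -1
C2: 4C → 0 = 0
C3: 2C, 2O → 0 + 2 = +2
C4: 2C, 2H → 0 − 2 = -2
C5: 1C, 2H, 1N → 0 − 2 + 1 = -1
The lowest value is -2.

-2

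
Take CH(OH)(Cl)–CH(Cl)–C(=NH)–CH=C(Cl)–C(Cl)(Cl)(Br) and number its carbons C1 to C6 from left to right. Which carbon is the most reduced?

C4

Tallying each carbon's bonds:
C1: 1C, 1H, 1O, 1Cl → 0 − 1 + 1 + 1 = +1
C2: 2C, 1H, 1Cl → 0 − 1 + 1 = 0
C3: 2C, 2N → 0 + 2 = +2
C4: 3C, 1H → 0 − 1 = -1
C5: 3C, 1Cl → 0 + 1 = +1
C6: 1C, 2Cl, 1Br → 0 + 2 + 1 = +3
The most reduced carbon is C4 at -1.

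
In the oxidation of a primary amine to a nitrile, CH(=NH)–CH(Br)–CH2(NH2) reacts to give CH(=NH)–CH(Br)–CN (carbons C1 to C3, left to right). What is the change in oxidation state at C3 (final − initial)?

Before: C3 has 1 bond to C, 2 bonds to H, 1 bond to N → oxidation state -1.
After: C3 has 1 bond to C, 3 bonds to N → oxidation state +3.
Δ = +3 − (-1) = +4, so this is an oxidation at C3.

+4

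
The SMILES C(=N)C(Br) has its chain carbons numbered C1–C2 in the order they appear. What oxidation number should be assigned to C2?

Each bond to a more electronegative atom (O, N, halogen) counts +1, each bond to a less electronegative atom (H, metal, B, Si) counts −1, and each C–C bond counts 0.
C2 has one bond to C (0), one bond to Br (+1), one bond to H (-1), one bond to H (-1).
Oxidation state = 0 + 1 − 1 − 1 = -1.

-1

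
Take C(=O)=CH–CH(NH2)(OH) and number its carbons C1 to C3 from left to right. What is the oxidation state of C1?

Count +1 for every bond to an atom more electronegative than carbon and −1 for every bond to one less electronegative; C–C bonds are 0.
C1 has a double bond to C (2×0 = 0), a double bond to O (2×+1 = +2).
Oxidation state = 0 + 2 = +2.

+2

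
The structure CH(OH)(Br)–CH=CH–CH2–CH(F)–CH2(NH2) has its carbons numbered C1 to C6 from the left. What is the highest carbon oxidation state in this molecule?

+1

Each bond to a more electronegative atom (O, N, halogen) counts +1, each bond to a less electronegative atom (H, metal, B, Si) counts −1, and each C–C bond counts 0. Tallying each carbon:
C1: 1C, 1H, 1O, 1Br → 0 − 1 + 1 + 1 = +1
C2: 3C, 1H → 0 − 1 = -1
C3: 3C, 1H → 0 − 1 = -1
C4: 2C, 2H → 0 − 2 = -2
C5: 2C, 1H, 1F → 0 − 1 + 1 = 0
C6: 1C, 2H, 1N → 0 − 2 + 1 = -1
The highest value is +1.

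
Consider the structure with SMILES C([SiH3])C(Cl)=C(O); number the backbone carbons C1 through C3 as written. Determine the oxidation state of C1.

Each bond to a more electronegative atom (O, N, halogen) counts +1, each bond to a less electronegative atom (H, metal, B, Si) counts −1, and each C–C bond counts 0.
C1 has one bond to C (0), one bond to Si (-1), one bond to H (-1), one bond to H (-1).
Oxidation state = 0 − 1 − 1 − 1 = -3.

-3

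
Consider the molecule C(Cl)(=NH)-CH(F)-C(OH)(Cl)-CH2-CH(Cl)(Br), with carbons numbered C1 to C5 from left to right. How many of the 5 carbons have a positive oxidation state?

3

Assign +1 per bond to O/N/halogen, −1 per bond to H or an electropositive element, and 0 per bond to carbon. Tallying each carbon:
C1: 1C, 2N, 1Cl → 0 + 2 + 1 = +3
C2: 2C, 1H, 1F → 0 − 1 + 1 = 0
C3: 2C, 1O, 1Cl → 0 + 1 + 1 = +2
C4: 2C, 2H → 0 − 2 = -2
C5: 1C, 1H, 1Cl, 1Br → 0 − 1 + 1 + 1 = +1
3 carbons (C1, C3, C5) meet the condition.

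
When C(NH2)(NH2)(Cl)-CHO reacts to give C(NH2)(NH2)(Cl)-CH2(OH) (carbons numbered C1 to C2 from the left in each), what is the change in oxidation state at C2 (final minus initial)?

Before: C2 has 1 bond to C, 1 bond to H, 2 bonds to O → oxidation state +1.
After: C2 has 1 bond to C, 2 bonds to H, 1 bond to O → oxidation state -1.
Δ = -1 − (+1) = -2, so this is a reduction at C2.

-2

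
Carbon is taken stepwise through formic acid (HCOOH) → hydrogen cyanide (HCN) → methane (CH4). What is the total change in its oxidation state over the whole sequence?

-6

Carbon oxidation states along the series — formic acid: +2, hydrogen cyanide: +2, methane: -4.
Net change = -4 − (+2) = -6.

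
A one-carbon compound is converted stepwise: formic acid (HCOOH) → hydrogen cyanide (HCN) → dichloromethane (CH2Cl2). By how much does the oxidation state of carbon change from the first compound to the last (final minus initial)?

-2

Carbon oxidation states along the series — formic acid: +2, hydrogen cyanide: +2, dichloromethane: 0.
Net change = 0 − (+2) = -2.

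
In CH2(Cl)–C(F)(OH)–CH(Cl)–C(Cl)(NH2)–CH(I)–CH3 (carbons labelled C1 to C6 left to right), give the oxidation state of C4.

Count +1 for every bond to an atom more electronegative than carbon and −1 for every bond to one less electronegative; C–C bonds are 0.
C4 has one bond to C (0), one bond to C (0), one bond to Cl (+1), one bond to N (+1).
Oxidation state = 0 + 0 + 1 + 1 = +2.

+2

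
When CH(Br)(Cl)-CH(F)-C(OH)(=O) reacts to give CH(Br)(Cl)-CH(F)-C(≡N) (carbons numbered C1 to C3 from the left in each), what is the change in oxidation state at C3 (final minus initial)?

Before: C3 has 1 bond to C, 3 bonds to O → oxidation state +3.
After: C3 has 1 bond to C, 3 bonds to N → oxidation state +3.
Δ = +3 − (+3) = 0, so no net redox change at C3.

0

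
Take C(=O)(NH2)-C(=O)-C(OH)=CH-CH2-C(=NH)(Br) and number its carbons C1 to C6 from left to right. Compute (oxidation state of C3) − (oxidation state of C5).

+3

C3: 3C, 1O → 0 + 1 = +1
C5: 2C, 2H → 0 − 2 = -2
Difference: +1 − (-2) = +3.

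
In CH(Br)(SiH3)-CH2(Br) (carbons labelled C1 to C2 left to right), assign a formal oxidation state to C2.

-1

Count +1 for every bond to an atom more electronegative than carbon and −1 for every bond to one less electronegative; C–C bonds are 0.
C2 has one bond to C (0), one bond to H (-1), one bond to Br (+1), one bond to H (-1).
Oxidation state = 0 − 1 + 1 − 1 = -1.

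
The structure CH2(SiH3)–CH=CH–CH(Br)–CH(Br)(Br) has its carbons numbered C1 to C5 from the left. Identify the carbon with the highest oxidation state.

Tallying each carbon's bonds:
C1: 1C, 2H, 1Si → 0 − 2 − 1 = -3
C2: 3C, 1H → 0 − 1 = -1
C3: 3C, 1H → 0 − 1 = -1
C4: 2C, 1H, 1Br → 0 − 1 + 1 = 0
C5: 1C, 1H, 2Br → 0 − 1 + 2 = +1
The most oxidised carbon is C5 at +1.

C5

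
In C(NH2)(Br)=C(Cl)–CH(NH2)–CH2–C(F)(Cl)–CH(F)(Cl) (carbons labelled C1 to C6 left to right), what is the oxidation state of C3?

0

C3 has one bond to C (0), one bond to C (0), one bond to N (+1), one bond to H (-1).
Oxidation state = 0 + 0 + 1 − 1 = 0.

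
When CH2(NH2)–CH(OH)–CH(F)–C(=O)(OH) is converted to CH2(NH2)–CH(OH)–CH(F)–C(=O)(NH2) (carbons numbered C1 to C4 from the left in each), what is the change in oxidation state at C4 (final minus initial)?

Before: C4 has 1 bond to C, 3 bonds to O → oxidation state +3.
After: C4 has 1 bond to C, 2 bonds to O, 1 bond to N → oxidation state +3.
Δ = +3 − (+3) = 0, so no net redox change at C4.

0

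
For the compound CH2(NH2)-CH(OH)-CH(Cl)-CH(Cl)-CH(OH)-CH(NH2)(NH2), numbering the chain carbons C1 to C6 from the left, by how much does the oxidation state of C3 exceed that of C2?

C3: 2C, 1H, 1Cl → 0 − 1 + 1 = 0
C2: 2C, 1H, 1O → 0 − 1 + 1 = 0
Difference: 0 − (0) = 0.

0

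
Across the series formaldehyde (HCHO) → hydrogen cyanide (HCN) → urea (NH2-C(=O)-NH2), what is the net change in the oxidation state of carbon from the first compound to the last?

Carbon oxidation states along the series — formaldehyde: 0, hydrogen cyanide: +2, urea: +4.
Net change = +4 − (0) = +4.

+4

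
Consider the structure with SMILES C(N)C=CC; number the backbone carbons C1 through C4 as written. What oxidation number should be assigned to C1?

Each bond to a more electronegative atom (O, N, halogen) counts +1, each bond to a less electronegative atom (H, metal, B, Si) counts −1, and each C–C bond counts 0.
C1 has one bond to C (0), one bond to H (-1), one bond to H (-1), one bond to N (+1).
Oxidation state = 0 − 1 − 1 + 1 = -1.

-1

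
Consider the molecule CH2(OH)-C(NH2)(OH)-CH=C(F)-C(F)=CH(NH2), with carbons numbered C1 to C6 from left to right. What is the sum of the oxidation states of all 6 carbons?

Tallying each carbon's bonds:
C1: 1C, 2H, 1O → 0 − 2 + 1 = -1
C2: 2C, 1O, 1N → 0 + 1 + 1 = +2
C3: 3C, 1H → 0 − 1 = -1
C4: 3C, 1F → 0 + 1 = +1
C5: 3C, 1F → 0 + 1 = +1
C6: 2C, 1H, 1N → 0 − 1 + 1 = 0
Sum = -1 + 2 − 1 + 1 + 1 + 0 = +2.

+2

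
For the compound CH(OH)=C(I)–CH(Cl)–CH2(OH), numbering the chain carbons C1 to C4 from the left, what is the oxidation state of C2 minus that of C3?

+1

C2: 3C, 1I → 0 + 1 = +1
C3: 2C, 1H, 1Cl → 0 − 1 + 1 = 0
Difference: +1 − (0) = +1.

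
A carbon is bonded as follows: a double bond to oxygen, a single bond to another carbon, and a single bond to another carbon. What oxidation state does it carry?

+2

The carbon has one bond to C (0), one bond to C (0), a double bond to O (2×+1 = +2).
Oxidation state = 0 + 0 + 2 = +2.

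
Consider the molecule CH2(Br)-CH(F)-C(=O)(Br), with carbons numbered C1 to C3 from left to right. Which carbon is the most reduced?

Tallying each carbon's bonds:
C1: 1C, 2H, 1Br → 0 − 2 + 1 = -1
C2: 2C, 1H, 1F → 0 − 1 + 1 = 0
C3: 1C, 2O, 1Br → 0 + 2 + 1 = +3
The most reduced carbon is C1 at -1.

C1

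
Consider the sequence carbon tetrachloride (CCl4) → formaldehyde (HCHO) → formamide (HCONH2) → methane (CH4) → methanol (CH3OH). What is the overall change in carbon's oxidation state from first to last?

Carbon oxidation states along the series — carbon tetrachloride: +4, formaldehyde: 0, formamide: +2, methane: -4, methanol: -2.
Net change = -2 − (+4) = -6.

-6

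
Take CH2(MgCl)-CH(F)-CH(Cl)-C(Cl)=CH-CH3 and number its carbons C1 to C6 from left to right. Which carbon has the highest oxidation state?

Tallying each carbon's bonds:
C1: 1C, 2H, 1Mg → 0 − 2 − 1 = -3
C2: 2C, 1H, 1F → 0 − 1 + 1 = 0
C3: 2C, 1H, 1Cl → 0 − 1 + 1 = 0
C4: 3C, 1Cl → 0 + 1 = +1
C5: 3C, 1H → 0 − 1 = -1
C6: 1C, 3H → 0 − 3 = -3
The most oxidised carbon is C4 at +1.

C4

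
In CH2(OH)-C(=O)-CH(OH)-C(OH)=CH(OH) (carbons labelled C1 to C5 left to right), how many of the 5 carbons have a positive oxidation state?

2

Tallying each carbon's bonds:
C1: 1C, 2H, 1O → 0 − 2 + 1 = -1
C2: 2C, 2O → 0 + 2 = +2
C3: 2C, 1H, 1O → 0 − 1 + 1 = 0
C4: 3C, 1O → 0 + 1 = +1
C5: 2C, 1H, 1O → 0 − 1 + 1 = 0
2 carbons (C2, C4) meet the condition.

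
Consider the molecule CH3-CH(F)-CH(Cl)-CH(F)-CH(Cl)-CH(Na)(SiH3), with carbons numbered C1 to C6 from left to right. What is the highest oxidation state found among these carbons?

Each bond to a more electronegative atom (O, N, halogen) counts +1, each bond to a less electronegative atom (H, metal, B, Si) counts −1, and each C–C bond counts 0. Tallying each carbon:
C1: 1C, 3H → 0 − 3 = -3
C2: 2C, 1H, 1F → 0 − 1 + 1 = 0
C3: 2C, 1H, 1Cl → 0 − 1 + 1 = 0
C4: 2C, 1H, 1F → 0 − 1 + 1 = 0
C5: 2C, 1H, 1Cl → 0 − 1 + 1 = 0
C6: 1C, 1H, 1Na, 1Si → 0 − 1 − 1 − 1 = -3
The highest value is 0.

0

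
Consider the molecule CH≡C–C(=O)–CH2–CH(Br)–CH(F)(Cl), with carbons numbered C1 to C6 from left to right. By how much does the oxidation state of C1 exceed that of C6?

-2

C1: 3C, 1H → 0 − 1 = -1
C6: 1C, 1H, 1F, 1Cl → 0 − 1 + 1 + 1 = +1
Difference: -1 − (+1) = -2.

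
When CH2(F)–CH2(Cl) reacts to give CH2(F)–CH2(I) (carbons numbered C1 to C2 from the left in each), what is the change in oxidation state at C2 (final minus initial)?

0

Before: C2 has 1 bond to C, 2 bonds to H, 1 bond to Cl → oxidation state -1.
After: C2 has 1 bond to C, 2 bonds to H, 1 bond to I → oxidation state -1.
Δ = -1 − (-1) = 0, so no net redox change at C2.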